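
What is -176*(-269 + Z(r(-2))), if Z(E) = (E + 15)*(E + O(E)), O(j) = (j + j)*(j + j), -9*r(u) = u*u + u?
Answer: 34560592/729 ≈ 47408.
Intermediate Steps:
r(u) = -u/9 - u**2/9 (r(u) = -(u*u + u)/9 = -(u**2 + u)/9 = -(u + u**2)/9 = -u/9 - u**2/9)
O(j) = 4*j**2 (O(j) = (2*j)*(2*j) = 4*j**2)
Z(E) = (15 + E)*(E + 4*E**2) (Z(E) = (E + 15)*(E + 4*E**2) = (15 + E)*(E + 4*E**2))
-176*(-269 + Z(r(-2))) = -176*(-269 + (-1/9*(-2)*(1 - 2))*(15 + 4*(-1/9*(-2)*(1 - 2))**2 + 61*(-1/9*(-2)*(1 - 2)))) = -176*(-269 + (-1/9*(-2)*(-1))*(15 + 4*(-1/9*(-2)*(-1))**2 + 61*(-1/9*(-2)*(-1)))) = -176*(-269 - 2*(15 + 4*(-2/9)**2 + 61*(-2/9))/9) = -176*(-269 - 2*(15 + 4*(4/81) - 122/9)/9) = -176*(-269 - 2*(15 + 16/81 - 122/9)/9) = -176*(-269 - 2/9*133/81) = -176*(-269 - 266/729) = -176*(-196367/729) = 34560592/729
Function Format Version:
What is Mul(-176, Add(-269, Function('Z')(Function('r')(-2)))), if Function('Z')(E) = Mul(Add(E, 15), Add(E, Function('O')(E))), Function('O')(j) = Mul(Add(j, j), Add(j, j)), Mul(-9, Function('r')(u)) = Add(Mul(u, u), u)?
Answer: Rational(34560592, 729) ≈ 47408.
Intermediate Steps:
Function('r')(u) = Add(Mul(Rational(-1, 9), u), Mul(Rational(-1, 9), Pow(u, 2))) (Function('r')(u) = Mul(Rational(-1, 9), Add(Mul(u, u), u)) = Mul(Rational(-1, 9), Add(Pow(u, 2), u)) = Mul(Rational(-1, 9), Add(u, Pow(u, 2))) = Add(Mul(Rational(-1, 9), u), Mul(Rational(-1, 9), Pow(u, 2))))
Function('O')(j) = Mul(4, Pow(j, 2)) (Function('O')(j) = Mul(Mul(2, j), Mul(2, j)) = Mul(4, Pow(j, 2)))
Function('Z')(E) = Mul(Add(15, E), Add(E, Mul(4, Pow(E, 2)))) (Function('Z')(E) = Mul(Add(E, 15), Add(E, Mul(4, Pow(E, 2)))) = Mul(Add(15, E), Add(E, Mul(4, Pow(E, 2)))))
Mul(-176, Add(-269, Function('Z')(Function('r')(-2)))) = Mul(-176, Add(-269, Mul(Mul(Rational(-1, 9), -2, Add(1, -2)), Add(15, Mul(4, Pow(Mul(Rational(-1, 9), -2, Add(1, -2)), 2)), Mul(61, Mul(Rational(-1, 9), -2, Add(1, -2))))))) = Mul(-176, Add(-269, Mul(Mul(Rational(-1, 9), -2, -1), Add(15, Mul(4, Pow(Mul(Rational(-1, 9), -2, -1), 2)), Mul(61, Mul(Rational(-1, 9), -2, -1)))))) = Mul(-176, Add(-269, Mul(Rational(-2, 9), Add(15, Mul(4, Pow(Rational(-2, 9), 2)), Mul(61, Rational(-2, 9)))))) = Mul(-176, Add(-269, Mul(Rational(-2, 9), Add(15, Mul(4, Rational(4, 81)), Rational(-122, 9))))) = Mul(-176, Add(-269, Mul(Rational(-2, 9), Add(15, Rational(16, 81), Rational(-122, 9))))) = Mul(-176, Add(-269, Mul(Rational(-2, 9), Rational(133, 81)))) = Mul(-176, Add(-269, Rational(-266, 729))) = Mul(-176, Rational(-196367, 729)) = Rational(34560592, 729)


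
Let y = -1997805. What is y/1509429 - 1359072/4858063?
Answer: -3918961747201/2444300392009 ≈ -1.6033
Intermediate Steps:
y/1509429 - 1359072/4858063 = -1997805/1509429 - 1359072/4858063 = -1997805*1/1509429 - 1359072*1/4858063 = -665935/503143 - 1359072/4858063 = -3918961747201/2444300392009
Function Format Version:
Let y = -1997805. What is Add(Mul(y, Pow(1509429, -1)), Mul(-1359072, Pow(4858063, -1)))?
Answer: Rational(-3918961747201, 2444300392009) ≈ -1.6033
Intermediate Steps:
Add(Mul(y, Pow(1509429, -1)), Mul(-1359072, Pow(4858063, -1))) = Add(Mul(-1997805, Pow(1509429, -1)), Mul(-1359072, Pow(4858063, -1))) = Add(Mul(-1997805, Rational(1, 1509429)), Mul(-1359072, Rational(1, 4858063))) = Add(Rational(-665935, 503143), Rational(-1359072, 4858063)) = Rational(-3918961747201, 2444300392009)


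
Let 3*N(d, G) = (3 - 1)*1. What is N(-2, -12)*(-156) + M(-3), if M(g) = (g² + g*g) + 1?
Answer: -85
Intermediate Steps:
M(g) = 1 + 2*g² (M(g) = (g² + g²) + 1 = 2*g² + 1 = 1 + 2*g²)
N(d, G) = ⅔ (N(d, G) = ((3 - 1)*1)/3 = (2*1)/3 = (⅓)*2 = ⅔)
N(-2, -12)*(-156) + M(-3) = (⅔)*(-156) + (1 + 2*(-3)²) = -104 + (1 + 2*9) = -104 + (1 + 18) = -104 + 19 = -85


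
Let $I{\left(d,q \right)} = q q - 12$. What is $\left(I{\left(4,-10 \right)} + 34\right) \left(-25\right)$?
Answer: $-3050$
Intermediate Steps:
$I{\left(d,q \right)} = -12 + q^{2}$ ($I{\left(d,q \right)} = q^{2} - 12 = -12 + q^{2}$)
$\left(I{\left(4,-10 \right)} + 34\right) \left(-25\right) = \left(\left(-12 + \left(-10\right)^{2}\right) + 34\right) \left(-25\right) = \left(\left(-12 + 100\right) + 34\right) \left(-25\right) = \left(88 + 34\right) \left(-25\right) = 122 \left(-25\right) = -3050$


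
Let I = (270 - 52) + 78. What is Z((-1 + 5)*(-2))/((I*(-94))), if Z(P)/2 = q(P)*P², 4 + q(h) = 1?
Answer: 24/1739 ≈ 0.013801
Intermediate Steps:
I = 296 (I = 218 + 78 = 296)
q(h) = -3 (q(h) = -4 + 1 = -3)
Z(P) = -6*P² (Z(P) = 2*(-3*P²) = -6*P²)
Z((-1 + 5)*(-2))/((I*(-94))) = (-6*4*(-1 + 5)²)/((296*(-94))) = -6*(4*(-2))²/(-27824) = -6*(-8)²*(-1/27824) = -6*64*(-1/27824) = -384*(-1/27824) = 24/1739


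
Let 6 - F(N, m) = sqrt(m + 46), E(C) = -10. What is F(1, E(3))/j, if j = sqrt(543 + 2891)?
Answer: 0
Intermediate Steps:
j = sqrt(3434) ≈ 58.600
F(N, m) = 6 - sqrt(46 + m) (F(N, m) = 6 - sqrt(m + 46) = 6 - sqrt(46 + m))
F(1, E(3))/j = (6 - sqrt(46 - 10))/(sqrt(3434)) = (6 - sqrt(36))*(sqrt(3434)/3434) = (6 - 1*6)*(sqrt(3434)/3434) = (6 - 6)*(sqrt(3434)/3434) = 0*(sqrt(3434)/3434) = 0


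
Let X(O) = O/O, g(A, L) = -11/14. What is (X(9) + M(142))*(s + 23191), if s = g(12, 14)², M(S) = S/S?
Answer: 4545557/98 ≈ 46383.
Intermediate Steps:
g(A, L) = -11/14 (g(A, L) = -11*1/14 = -11/14)
M(S) = 1
s = 121/196 (s = (-11/14)² = 121/196 ≈ 0.61735)
X(O) = 1
(X(9) + M(142))*(s + 23191) = (1 + 1)*(121/196 + 23191) = 2*(4545557/196) = 4545557/98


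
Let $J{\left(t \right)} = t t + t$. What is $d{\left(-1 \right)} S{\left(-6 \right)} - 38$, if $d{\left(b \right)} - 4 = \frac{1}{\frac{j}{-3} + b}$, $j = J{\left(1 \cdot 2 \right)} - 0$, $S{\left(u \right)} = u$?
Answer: $-60$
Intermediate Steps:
$J{\left(t \right)} = t + t^{2}$ ($J{\left(t \right)} = t^{2} + t = t + t^{2}$)
$j = 6$ ($j = 1 \cdot 2 \left(1 + 1 \cdot 2\right) - 0 = 2 \left(1 + 2\right) + 0 = 2 \cdot 3 + 0 = 6 + 0 = 6$)
$d{\left(b \right)} = 4 + \frac{1}{-2 + b}$ ($d{\left(b \right)} = 4 + \frac{1}{\frac{6}{-3} + b} = 4 + \frac{1}{6 \left(- \frac{1}{3}\right) + b} = 4 + \frac{1}{-2 + b}$)
$d{\left(-1 \right)} S{\left(-6 \right)} - 38 = \frac{-7 + 4 \left(-1\right)}{-2 - 1} \left(-6\right) - 38 = \frac{-7 - 4}{-3} \left(-6\right) - 38 = \left(- \frac{1}{3}\right) \left(-11\right) \left(-6\right) - 38 = \frac{11}{3} \left(-6\right) - 38 = -22 - 38 = -60$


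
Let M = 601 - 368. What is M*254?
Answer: 59182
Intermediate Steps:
M = 233
M*254 = 233*254 = 59182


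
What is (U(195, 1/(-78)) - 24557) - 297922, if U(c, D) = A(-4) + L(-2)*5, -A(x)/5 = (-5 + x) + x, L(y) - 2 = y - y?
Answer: -322404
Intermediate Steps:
L(y) = 2 (L(y) = 2 + (y - y) = 2 + 0 = 2)
A(x) = 25 - 10*x (A(x) = -5*((-5 + x) + x) = -5*(-5 + 2*x) = 25 - 10*x)
U(c, D) = 75 (U(c, D) = (25 - 10*(-4)) + 2*5 = (25 + 40) + 10 = 65 + 10 = 75)
(U(195, 1/(-78)) - 24557) - 297922 = (75 - 24557) - 297922 = -24482 - 297922 = -322404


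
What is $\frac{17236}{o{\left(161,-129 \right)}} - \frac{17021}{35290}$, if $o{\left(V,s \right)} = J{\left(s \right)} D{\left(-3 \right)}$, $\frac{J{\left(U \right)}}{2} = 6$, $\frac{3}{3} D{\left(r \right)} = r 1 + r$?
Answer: $- \frac{38092747}{158805} \approx -239.87$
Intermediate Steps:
$D{\left(r \right)} = 2 r$ ($D{\left(r \right)} = r 1 + r = r + r = 2 r$)
$J{\left(U \right)} = 12$ ($J{\left(U \right)} = 2 \cdot 6 = 12$)
$o{\left(V,s \right)} = -72$ ($o{\left(V,s \right)} = 12 \cdot 2 \left(-3\right) = 12 \left(-6\right) = -72$)
$\frac{17236}{o{\left(161,-129 \right)}} - \frac{17021}{35290} = \frac{17236}{-72} - \frac{17021}{35290} = 17236 \left(- \frac{1}{72}\right) - \frac{17021}{35290} = - \frac{4309}{18} - \frac{17021}{35290} = - \frac{38092747}{158805}$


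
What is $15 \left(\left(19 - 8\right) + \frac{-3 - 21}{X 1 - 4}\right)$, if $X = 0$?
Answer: $255$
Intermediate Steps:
$15 \left(\left(19 - 8\right) + \frac{-3 - 21}{X 1 - 4}\right) = 15 \left(\left(19 - 8\right) + \frac{-3 - 21}{0 \cdot 1 - 4}\right) = 15 \left(\left(19 - 8\right) - \frac{24}{0 - 4}\right) = 15 \left(11 - \frac{24}{-4}\right) = 15 \left(11 - -6\right) = 15 \left(11 + 6\right) = 15 \cdot 17 = 255$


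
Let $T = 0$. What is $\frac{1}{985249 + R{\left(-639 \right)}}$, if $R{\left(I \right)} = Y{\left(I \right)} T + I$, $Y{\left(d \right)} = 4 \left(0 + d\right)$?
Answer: $\frac{1}{984610} \approx 1.0156 \cdot 10^{-6}$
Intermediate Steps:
$Y{\left(d \right)} = 4 d$
$R{\left(I \right)} = I$ ($R{\left(I \right)} = 4 I 0 + I = 0 + I = I$)
$\frac{1}{985249 + R{\left(-639 \right)}} = \frac{1}{985249 - 639} = \frac{1}{984610}$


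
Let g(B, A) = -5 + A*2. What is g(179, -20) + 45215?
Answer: 45170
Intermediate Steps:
g(B, A) = -5 + 2*A
g(179, -20) + 45215 = (-5 + 2*(-20)) + 45215 = (-5 - 40) + 45215 = -45 + 45215 = 45170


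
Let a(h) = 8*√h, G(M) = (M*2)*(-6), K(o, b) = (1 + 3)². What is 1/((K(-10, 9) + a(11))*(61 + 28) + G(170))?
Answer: 7/59056 + 89*√11/649616 ≈ 0.00057292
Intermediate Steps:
K(o, b) = 16 (K(o, b) = 4² = 16)
G(M) = -12*M (G(M) = (2*M)*(-6) = -12*M)
1/((K(-10, 9) + a(11))*(61 + 28) + G(170)) = 1/((16 + 8*√11)*(61 + 28) - 12*170) = 1/((16 + 8*√11)*89 - 2040) = 1/((1424 + 712*√11) - 2040) = 1/(-616 + 712*√11)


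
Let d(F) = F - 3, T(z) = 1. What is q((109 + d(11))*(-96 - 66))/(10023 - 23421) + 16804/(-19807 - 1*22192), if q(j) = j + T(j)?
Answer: 51897005/51154782 ≈ 1.0145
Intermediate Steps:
d(F) = -3 + F
q(j) = 1 + j (q(j) = j + 1 = 1 + j)
q((109 + d(11))*(-96 - 66))/(10023 - 23421) + 16804/(-19807 - 1*22192) = (1 + (109 + (-3 + 11))*(-96 - 66))/(10023 - 23421) + 16804/(-19807 - 1*22192) = (1 + (109 + 8)*(-162))/(-13398) + 16804/(-19807 - 22192) = (1 + 117*(-162))*(-1/13398) + 16804/(-41999) = (1 - 18954)*(-1/13398) + 16804*(-1/41999) = -18953*(-1/13398) - 16804/41999 = 1723/1218 - 16804/41999 = 51897005/51154782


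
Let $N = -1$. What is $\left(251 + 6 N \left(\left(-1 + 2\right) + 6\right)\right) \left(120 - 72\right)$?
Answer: $10032$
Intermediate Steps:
$\left(251 + 6 N \left(\left(-1 + 2\right) + 6\right)\right) \left(120 - 72\right) = \left(251 + 6 \left(-1\right) \left(\left(-1 + 2\right) + 6\right)\right) \left(120 - 72\right) = \left(251 - 6 \left(1 + 6\right)\right) 48 = \left(251 - 42\right) 48 = 209 \cdot 48 = 10032$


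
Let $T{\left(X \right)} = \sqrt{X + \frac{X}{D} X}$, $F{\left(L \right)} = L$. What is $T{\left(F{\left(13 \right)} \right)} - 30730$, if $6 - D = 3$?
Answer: $-30730 + \frac{4 \sqrt{39}}{3} \approx -30722.0$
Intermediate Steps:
$D = 3$ ($D = 6 - 3 = 3$)
$T{\left(X \right)} = \sqrt{X + \frac{X^{2}}{3}}$ ($T{\left(X \right)} = \sqrt{X + \frac{X}{3} X} = \sqrt{X + \frac{X^{2}}{3}}$)
$T{\left(F{\left(13 \right)} \right)} - 30730 = \frac{\sqrt{3} \sqrt{13 \left(3 + 13\right)}}{3} - 30730 = \frac{\sqrt{3} \sqrt{13 \cdot 16}}{3} - 30730 = \frac{\sqrt{3} \sqrt{208}}{3} - 30730 = \frac{\sqrt{3} \cdot 4 \sqrt{13}}{3} - 30730 = \frac{4 \sqrt{39}}{3} - 30730 = -30730 + \frac{4 \sqrt{39}}{3}$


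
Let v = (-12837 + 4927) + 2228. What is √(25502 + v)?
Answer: 2*√4955 ≈ 140.78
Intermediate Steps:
v = -5682 (v = -7910 + 2228 = -5682)
√(25502 + v) = √(25502 - 5682) = √19820 = 2*√4955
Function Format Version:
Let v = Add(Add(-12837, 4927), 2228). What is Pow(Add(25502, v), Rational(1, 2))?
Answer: Mul(2, Pow(4955, Rational(1, 2))) ≈ 140.78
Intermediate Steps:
v = -5682 (v = Add(-7910, 2228) = -5682)
Pow(Add(25502, v), Rational(1, 2)) = Pow(Add(25502, -5682), Rational(1, 2)) = Pow(19820, Rational(1, 2)) = Mul(2, Pow(4955, Rational(1, 2)))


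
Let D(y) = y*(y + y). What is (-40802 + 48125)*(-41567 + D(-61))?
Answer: -249897375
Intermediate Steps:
D(y) = 2*y² (D(y) = y*(2*y) = 2*y²)
(-40802 + 48125)*(-41567 + D(-61)) = (-40802 + 48125)*(-41567 + 2*(-61)²) = 7323*(-41567 + 2*3721) = 7323*(-41567 + 7442) = 7323*(-34125) = -249897375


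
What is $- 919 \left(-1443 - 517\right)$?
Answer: $1801240$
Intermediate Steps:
$- 919 \left(-1443 - 517\right) = \left(-919\right) \left(-1960\right) = 1801240$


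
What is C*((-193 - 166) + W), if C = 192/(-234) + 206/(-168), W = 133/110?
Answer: 5864193/8008 ≈ 732.29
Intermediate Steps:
W = 133/110 (W = 133*(1/110) = 133/110 ≈ 1.2091)
C = -745/364 (C = 192*(-1/234) + 206*(-1/168) = -32/39 - 103/84 = -745/364 ≈ -2.0467)
C*((-193 - 166) + W) = -745*((-193 - 166) + 133/110)/364 = -745*(-359 + 133/110)/364 = -745/364*(-39357/110) = 5864193/8008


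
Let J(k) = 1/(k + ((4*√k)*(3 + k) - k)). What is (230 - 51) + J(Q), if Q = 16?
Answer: 54417/304 ≈ 179.00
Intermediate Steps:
J(k) = 1/(4*√k*(3 + k)) (J(k) = 1/(k + (4*√k*(3 + k) - k)) = 1/(k + (-k + 4*√k*(3 + k))) = 1/(4*√k*(3 + k)))
(230 - 51) + J(Q) = (230 - 51) + 1/(4*√16*(3 + 16)) = 179 + (¼)*(¼)/19 = 179 + (¼)*(¼)*(1/19) = 179 + 1/304 = 54417/304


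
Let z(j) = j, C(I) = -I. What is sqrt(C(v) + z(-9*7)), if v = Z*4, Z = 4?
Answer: I*sqrt(79) ≈ 8.8882*I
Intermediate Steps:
v = 16 (v = 4*4 = 16)
C(I) = -I
sqrt(C(v) + z(-9*7)) = sqrt(-1*16 - 9*7) = sqrt(-16 - 63) = sqrt(-79) = I*sqrt(79)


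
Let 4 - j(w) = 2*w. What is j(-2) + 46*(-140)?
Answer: -6432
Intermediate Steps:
j(w) = 4 - 2*w
j(-2) + 46*(-140) = (4 - 2*(-2)) + 46*(-140) = (4 + 4) - 6440 = 8 - 6440 = -6432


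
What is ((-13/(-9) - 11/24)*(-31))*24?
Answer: -2201/3 ≈ -733.67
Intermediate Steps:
((-13/(-9) - 11/24)*(-31))*24 = ((-13*(-1/9) - 11*1/24)*(-31))*24 = ((13/9 - 11/24)*(-31))*24 = ((71/72)*(-31))*24 = -2201/72*24 = -2201/3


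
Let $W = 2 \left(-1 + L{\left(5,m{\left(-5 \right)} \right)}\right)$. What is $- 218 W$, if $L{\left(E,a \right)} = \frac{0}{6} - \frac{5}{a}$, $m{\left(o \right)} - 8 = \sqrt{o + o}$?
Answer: $\frac{24852}{37} - \frac{1090 i \sqrt{10}}{37} \approx 671.68 - 93.159 i$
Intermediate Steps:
$m{\left(o \right)} = 8 + \sqrt{2} \sqrt{o}$ ($m{\left(o \right)} = 8 + \sqrt{o + o} = 8 + \sqrt{2 o} = 8 + \sqrt{2} \sqrt{o}$)
$L{\left(E,a \right)} = - \frac{5}{a}$ ($L{\left(E,a \right)} = 0 \cdot \frac{1}{6} - \frac{5}{a} = 0 - \frac{5}{a} = - \frac{5}{a}$)
$W = -2 - \frac{10}{8 + i \sqrt{10}}$ ($W = 2 \left(-1 - \frac{5}{8 + \sqrt{2} \sqrt{-5}}\right) = 2 \left(-1 - \frac{5}{8 + \sqrt{2} i \sqrt{5}}\right) = 2 \left(-1 - \frac{5}{8 + i \sqrt{10}}\right) = -2 - \frac{10}{8 + i \sqrt{10}} \approx -3.0811 + 0.42733 i$)
$- 218 W = - 218 \frac{2 \left(- \sqrt{10} + 13 i\right)}{\sqrt{10} - 8 i} = - \frac{436 \left(- \sqrt{10} + 13 i\right)}{\sqrt{10} - 8 i}$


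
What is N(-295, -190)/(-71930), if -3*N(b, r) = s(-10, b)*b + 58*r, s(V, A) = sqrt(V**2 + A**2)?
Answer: -1102/21579 - 295*sqrt(3485)/43158 ≈ -0.45459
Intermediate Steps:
s(V, A) = sqrt(A**2 + V**2)
N(b, r) = -58*r/3 - b*sqrt(100 + b**2)/3 (N(b, r) = -(sqrt(b**2 + (-10)**2)*b + 58*r)/3 = -(sqrt(b**2 + 100)*b + 58*r)/3 = -(sqrt(100 + b**2)*b + 58*r)/3 = -(b*sqrt(100 + b**2) + 58*r)/3 = -(58*r + b*sqrt(100 + b**2))/3 = -58*r/3 - b*sqrt(100 + b**2)/3)
N(-295, -190)/(-71930) = (-58/3*(-190) - 1/3*(-295)*sqrt(100 + (-295)**2))/(-71930) = (11020/3 - 1/3*(-295)*sqrt(100 + 87025))*(-1/71930) = (11020/3 - 1/3*(-295)*sqrt(87125))*(-1/71930) = (11020/3 - 1/3*(-295)*5*sqrt(3485))*(-1/71930) = (11020/3 + 1475*sqrt(3485)/3)*(-1/71930) = -1102/21579 - 295*sqrt(3485)/43158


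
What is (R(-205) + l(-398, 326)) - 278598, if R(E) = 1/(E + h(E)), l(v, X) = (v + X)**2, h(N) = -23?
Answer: -62338393/228 ≈ -2.7341e+5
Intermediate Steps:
l(v, X) = (X + v)**2
R(E) = 1/(-23 + E) (R(E) = 1/(E - 23) = 1/(-23 + E))
(R(-205) + l(-398, 326)) - 278598 = (1/(-23 - 205) + (326 - 398)**2) - 278598 = (1/(-228) + (-72)**2) - 278598 = (-1/228 + 5184) - 278598 = 1181951/228 - 278598 = -62338393/228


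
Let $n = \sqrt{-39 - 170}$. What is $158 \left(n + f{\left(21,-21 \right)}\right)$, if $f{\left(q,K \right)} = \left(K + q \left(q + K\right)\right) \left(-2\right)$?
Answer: $6636 + 158 i \sqrt{209} \approx 6636.0 + 2284.2 i$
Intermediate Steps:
$f{\left(q,K \right)} = - 2 K - 2 q \left(K + q\right)$ ($f{\left(q,K \right)} = \left(K + q \left(K + q\right)\right) \left(-2\right) = - 2 K - 2 q \left(K + q\right)$)
$n = i \sqrt{209}$ ($n = \sqrt{-209} = i \sqrt{209} \approx 14.457 i$)
$158 \left(n + f{\left(21,-21 \right)}\right) = 158 \left(i \sqrt{209} - \left(-42 - 882 + 882\right)\right) = 158 \left(i \sqrt{209} + \left(42 - 882 + 882\right)\right) = 158 \left(i \sqrt{209} + 42\right) = 158 \left(42 + i \sqrt{209}\right) = 6636 + 158 i \sqrt{209}$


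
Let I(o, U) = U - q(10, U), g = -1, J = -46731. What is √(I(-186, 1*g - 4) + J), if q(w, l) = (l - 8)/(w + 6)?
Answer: I*√747763/4 ≈ 216.18*I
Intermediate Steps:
q(w, l) = (-8 + l)/(6 + w)
I(o, U) = ½ + 15*U/16 (I(o, U) = U - (-8 + U)/(6 + 10) = U - (-8 + U)/16 = U - (-½ + U/16) = U + (½ - U/16) = ½ + 15*U/16)
√(I(-186, 1*g - 4) + J) = √((½ + 15*(1*(-1) - 4)/16) - 46731) = √((½ + 15*(-1 - 4)/16) - 46731) = √((½ + (15/16)*(-5)) - 46731) = √((½ - 75/16) - 46731) = √(-67/16 - 46731) = √(-747763/16) = I*√747763/4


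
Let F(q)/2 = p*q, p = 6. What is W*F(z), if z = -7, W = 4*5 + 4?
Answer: -2016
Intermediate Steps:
W = 24 (W = 20 + 4 = 24)
F(q) = 12*q (F(q) = 2*(6*q) = 12*q)
W*F(z) = 24*(12*(-7)) = 24*(-84) = -2016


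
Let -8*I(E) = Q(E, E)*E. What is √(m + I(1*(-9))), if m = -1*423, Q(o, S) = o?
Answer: 3*I*√770/4 ≈ 20.812*I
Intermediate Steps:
I(E) = -E²/8 (I(E) = -E*E/8 = -E²/8)
m = -423
√(m + I(1*(-9))) = √(-423 - (1*(-9))²/8) = √(-423 - ⅛*(-9)²) = √(-423 - ⅛*81) = √(-423 - 81/8) = √(-3465/8) = 3*I*√770/4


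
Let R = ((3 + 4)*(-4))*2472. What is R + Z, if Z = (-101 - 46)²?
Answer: -47607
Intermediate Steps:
R = -69216 (R = (7*(-4))*2472 = -28*2472 = -69216)
Z = 21609 (Z = (-147)² = 21609)
R + Z = -69216 + 21609 = -47607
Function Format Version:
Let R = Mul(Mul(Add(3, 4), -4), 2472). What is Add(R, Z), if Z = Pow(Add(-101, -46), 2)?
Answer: -47607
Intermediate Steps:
R = -69216 (R = Mul(Mul(7, -4), 2472) = Mul(-28, 2472) = -69216)
Z = 21609 (Z = Pow(-147, 2) = 21609)
Add(R, Z) = Add(-69216, 21609) = -47607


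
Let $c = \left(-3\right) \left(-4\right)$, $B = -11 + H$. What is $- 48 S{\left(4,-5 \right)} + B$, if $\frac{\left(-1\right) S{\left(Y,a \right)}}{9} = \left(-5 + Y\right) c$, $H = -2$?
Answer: $-5197$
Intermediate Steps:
$B = -13$ ($B = -11 - 2 = -13$)
$c = 12$
$S{\left(Y,a \right)} = 540 - 108 Y$ ($S{\left(Y,a \right)} = - 9 \left(-5 + Y\right) 12 = - 9 \left(-60 + 12 Y\right) = 540 - 108 Y$)
$- 48 S{\left(4,-5 \right)} + B = - 48 \left(540 - 432\right) - 13 = \left(-48\right) 108 - 13 = -5184 - 13 = -5197$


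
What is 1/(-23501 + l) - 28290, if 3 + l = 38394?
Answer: -421238099/14890 ≈ -28290.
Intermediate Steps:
l = 38391 (l = -3 + 38394 = 38391)
1/(-23501 + l) - 28290 = 1/(-23501 + 38391) - 28290 = 1/14890 - 28290 = -421238099/14890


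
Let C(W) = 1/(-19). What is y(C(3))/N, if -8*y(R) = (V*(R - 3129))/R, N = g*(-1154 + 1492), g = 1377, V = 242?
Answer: -1798423/465426 ≈ -3.8640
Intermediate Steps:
C(W) = -1/19
N = 465426 (N = 1377*(-1154 + 1492) = 1377*338 = 465426)
y(R) = -(-757218 + 242*R)/(8*R) (y(R) = -242*(R - 3129)/(8*R) = -242*(-3129 + R)/(8*R) = -(-757218 + 242*R)/(8*R))
y(C(3))/N = (121*(3129 - 1*(-1/19))/(4*(-1/19)))/465426 = ((121/4)*(-19)*(3129 + 1/19))*(1/465426) = ((121/4)*(-19)*(59452/19))*(1/465426) = -1798423*1/465426 = -1798423/465426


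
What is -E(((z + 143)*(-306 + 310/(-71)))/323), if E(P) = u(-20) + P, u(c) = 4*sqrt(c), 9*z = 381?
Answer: 12252016/68799 - 8*I*sqrt(5) ≈ 178.08 - 17.889*I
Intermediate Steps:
z = 127/3 (z = (1/9)*381 = 127/3 ≈ 42.333)
E(P) = P + 8*I*sqrt(5) (E(P) = 4*sqrt(-20) + P = 4*(2*I*sqrt(5)) + P = 8*I*sqrt(5) + P = P + 8*I*sqrt(5))
-E(((z + 143)*(-306 + 310/(-71)))/323) = -(((127/3 + 143)*(-306 + 310/(-71)))/323 + 8*I*sqrt(5)) = -((556*(-306 + 310*(-1/71))/3)*(1/323) + 8*I*sqrt(5)) = -((556*(-306 - 310/71)/3)*(1/323) + 8*I*sqrt(5)) = -(((556/3)*(-22036/71))*(1/323) + 8*I*sqrt(5)) = -(-12252016/213*1/323 + 8*I*sqrt(5)) = -(-12252016/68799 + 8*I*sqrt(5)) = 12252016/68799 - 8*I*sqrt(5)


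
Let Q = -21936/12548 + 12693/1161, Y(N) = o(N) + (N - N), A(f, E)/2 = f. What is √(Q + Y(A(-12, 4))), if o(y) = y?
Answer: I*√2426165308247/404673 ≈ 3.8491*I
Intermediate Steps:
A(f, E) = 2*f
Y(N) = N (Y(N) = N + (N - N) = N + 0 = N)
Q = 11150339/1214019 (Q = -21936*1/12548 + 12693*(1/1161) = -5484/3137 + 4231/387 = 11150339/1214019 ≈ 9.1846)
√(Q + Y(A(-12, 4))) = √(11150339/1214019 + 2*(-12)) = √(11150339/1214019 - 24) = √(-17986117/1214019) = I*√2426165308247/404673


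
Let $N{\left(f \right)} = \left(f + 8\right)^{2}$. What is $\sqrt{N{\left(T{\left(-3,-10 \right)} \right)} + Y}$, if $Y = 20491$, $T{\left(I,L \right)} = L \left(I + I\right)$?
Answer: $\sqrt{25115} \approx 158.48$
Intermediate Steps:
$T{\left(I,L \right)} = 2 I L$ ($T{\left(I,L \right)} = L 2 I = 2 I L$)
$N{\left(f \right)} = \left(8 + f\right)^{2}$
$\sqrt{N{\left(T{\left(-3,-10 \right)} \right)} + Y} = \sqrt{\left(8 + 2 \left(-3\right) \left(-10\right)\right)^{2} + 20491} = \sqrt{\left(8 + 60\right)^{2} + 20491} = \sqrt{68^{2} + 20491} = \sqrt{4624 + 20491} = \sqrt{25115}$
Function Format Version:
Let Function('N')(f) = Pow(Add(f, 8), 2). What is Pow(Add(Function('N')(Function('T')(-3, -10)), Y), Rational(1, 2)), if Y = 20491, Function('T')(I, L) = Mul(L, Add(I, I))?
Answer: Pow(25115, Rational(1, 2)) ≈ 158.48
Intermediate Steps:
Function('T')(I, L) = Mul(2, I, L) (Function('T')(I, L) = Mul(L, Mul(2, I)) = Mul(2, I, L))
Function('N')(f) = Pow(Add(8, f), 2)
Pow(Add(Function('N')(Function('T')(-3, -10)), Y), Rational(1, 2)) = Pow(Add(Pow(Add(8, Mul(2, -3, -10)), 2), 20491), Rational(1, 2)) = Pow(Add(Pow(Add(8, 60), 2), 20491), Rational(1, 2)) = Pow(Add(Pow(68, 2), 20491), Rational(1, 2)) = Pow(Add(4624, 20491), Rational(1, 2)) = Pow(25115, Rational(1, 2))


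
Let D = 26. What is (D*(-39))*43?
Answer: -43602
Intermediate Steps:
(D*(-39))*43 = (26*(-39))*43 = -1014*43 = -43602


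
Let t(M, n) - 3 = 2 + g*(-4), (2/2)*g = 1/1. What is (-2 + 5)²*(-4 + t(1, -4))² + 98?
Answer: 179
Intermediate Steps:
g = 1 (g = 1/1 = 1)
t(M, n) = 1 (t(M, n) = 3 + (2 + 1*(-4)) = 3 + (2 - 4) = 3 - 2 = 1)
(-2 + 5)²*(-4 + t(1, -4))² + 98 = (-2 + 5)²*(-4 + 1)² + 98 = 3²*(-3)² + 98 = 9*9 + 98 = 81 + 98 = 179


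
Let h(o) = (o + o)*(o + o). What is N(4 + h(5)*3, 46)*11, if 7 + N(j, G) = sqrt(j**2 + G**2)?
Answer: -77 + 22*sqrt(23633) ≈ 3305.1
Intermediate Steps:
h(o) = 4*o**2 (h(o) = (2*o)*(2*o) = 4*o**2)
N(j, G) = -7 + sqrt(G**2 + j**2) (N(j, G) = -7 + sqrt(j**2 + G**2) = -7 + sqrt(G**2 + j**2))
N(4 + h(5)*3, 46)*11 = (-7 + sqrt(46**2 + (4 + (4*5**2)*3)**2))*11 = (-7 + sqrt(2116 + (4 + (4*25)*3)**2))*11 = (-7 + sqrt(2116 + (4 + 100*3)**2))*11 = (-7 + sqrt(2116 + (4 + 300)**2))*11 = (-7 + sqrt(2116 + 304**2))*11 = (-7 + sqrt(2116 + 92416))*11 = (-7 + sqrt(94532))*11 = (-7 + 2*sqrt(23633))*11 = -77 + 22*sqrt(23633)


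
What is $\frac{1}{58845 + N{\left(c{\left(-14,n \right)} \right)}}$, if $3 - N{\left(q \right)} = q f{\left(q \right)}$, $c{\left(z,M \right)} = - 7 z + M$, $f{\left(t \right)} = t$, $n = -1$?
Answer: $\frac{1}{49439} \approx 2.0227 \cdot 10^{-5}$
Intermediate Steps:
$c{\left(z,M \right)} = M - 7 z$
$N{\left(q \right)} = 3 - q^{2}$ ($N{\left(q \right)} = 3 - q q = 3 - q^{2}$)
$\frac{1}{58845 + N{\left(c{\left(-14,n \right)} \right)}} = \frac{1}{58845 + \left(3 - \left(-1 - -98\right)^{2}\right)} = \frac{1}{58845 + \left(3 - \left(-1 + 98\right)^{2}\right)} = \frac{1}{58845 + \left(3 - 97^{2}\right)} = \frac{1}{58845 + \left(3 - 9409\right)} = \frac{1}{58845 - 9406} = \frac{1}{49439}$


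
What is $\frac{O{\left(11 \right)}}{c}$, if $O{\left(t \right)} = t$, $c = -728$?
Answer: $- \frac{11}{728} \approx -0.01511$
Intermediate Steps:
$\frac{O{\left(11 \right)}}{c} = \frac{11}{-728} = 11 \left(- \frac{1}{728}\right) = - \frac{11}{728}$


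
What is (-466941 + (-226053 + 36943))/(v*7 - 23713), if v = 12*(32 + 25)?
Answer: 656051/18925 ≈ 34.666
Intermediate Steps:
v = 684 (v = 12*57 = 684)
(-466941 + (-226053 + 36943))/(v*7 - 23713) = (-466941 + (-226053 + 36943))/(684*7 - 23713) = (-466941 - 189110)/(4788 - 23713) = -656051/(-18925) = -656051*(-1/18925) = 656051/18925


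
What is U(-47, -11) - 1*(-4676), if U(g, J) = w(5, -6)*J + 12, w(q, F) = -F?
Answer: 4622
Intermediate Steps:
U(g, J) = 12 + 6*J (U(g, J) = (-1*(-6))*J + 12 = 6*J + 12 = 12 + 6*J)
U(-47, -11) - 1*(-4676) = (12 + 6*(-11)) - 1*(-4676) = (12 - 66) + 4676 = -54 + 4676 = 4622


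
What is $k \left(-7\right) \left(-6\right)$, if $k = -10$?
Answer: $-420$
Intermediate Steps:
$k \left(-7\right) \left(-6\right) = \left(-10\right) \left(-7\right) \left(-6\right) = 70 \left(-6\right) = -420$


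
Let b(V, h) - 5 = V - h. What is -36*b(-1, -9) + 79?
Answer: -389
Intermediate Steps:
b(V, h) = 5 + V - h (b(V, h) = 5 + (V - h) = 5 + V - h)
-36*b(-1, -9) + 79 = -36*(5 - 1 - 1*(-9)) + 79 = -36*(5 - 1 + 9) + 79 = -36*13 + 79 = -468 + 79 = -389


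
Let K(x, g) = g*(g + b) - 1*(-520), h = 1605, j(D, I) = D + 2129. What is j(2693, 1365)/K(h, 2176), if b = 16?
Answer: 2411/2385156 ≈ 0.0010108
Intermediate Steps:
j(D, I) = 2129 + D
K(x, g) = 520 + g*(16 + g) (K(x, g) = g*(g + 16) - 1*(-520) = g*(16 + g) + 520 = 520 + g*(16 + g))
j(2693, 1365)/K(h, 2176) = (2129 + 2693)/(520 + 2176² + 16*2176) = 4822/(520 + 4734976 + 34816) = 4822/4770312 = 4822*(1/4770312) = 2411/2385156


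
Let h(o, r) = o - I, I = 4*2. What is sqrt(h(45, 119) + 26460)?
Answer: sqrt(26497) ≈ 162.78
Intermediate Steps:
I = 8
h(o, r) = -8 + o (h(o, r) = o - 1*8 = o - 8 = -8 + o)
sqrt(h(45, 119) + 26460) = sqrt((-8 + 45) + 26460) = sqrt(37 + 26460) = sqrt(26497)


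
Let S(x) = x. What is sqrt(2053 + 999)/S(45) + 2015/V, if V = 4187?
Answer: 2015/4187 + 2*sqrt(763)/45 ≈ 1.7089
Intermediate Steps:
sqrt(2053 + 999)/S(45) + 2015/V = sqrt(2053 + 999)/45 + 2015/4187 = sqrt(3052)*(1/45) + 2015*(1/4187) = (2*sqrt(763))*(1/45) + 2015/4187 = 2*sqrt(763)/45 + 2015/4187 = 2015/4187 + 2*sqrt(763)/45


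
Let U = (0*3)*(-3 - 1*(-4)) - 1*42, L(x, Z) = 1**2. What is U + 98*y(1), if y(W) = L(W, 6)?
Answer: 56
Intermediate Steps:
L(x, Z) = 1
U = -42 (U = 0*(-3 + 4) - 42 = 0*1 - 42 = 0 - 42 = -42)
y(W) = 1
U + 98*y(1) = -42 + 98*1 = -42 + 98 = 56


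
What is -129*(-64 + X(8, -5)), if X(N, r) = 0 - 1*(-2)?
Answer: 7998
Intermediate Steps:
X(N, r) = 2 (X(N, r) = 0 + 2 = 2)
-129*(-64 + X(8, -5)) = -129*(-64 + 2) = -129*(-62) = 7998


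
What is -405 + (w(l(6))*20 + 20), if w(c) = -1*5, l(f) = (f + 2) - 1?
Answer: -485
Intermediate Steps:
l(f) = 1 + f (l(f) = (2 + f) - 1 = 1 + f)
w(c) = -5
-405 + (w(l(6))*20 + 20) = -405 + (-5*20 + 20) = -405 + (-100 + 20) = -405 - 80 = -485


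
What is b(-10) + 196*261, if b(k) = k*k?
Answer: 51256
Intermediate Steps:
b(k) = k²
b(-10) + 196*261 = (-10)² + 196*261 = 100 + 51156 = 51256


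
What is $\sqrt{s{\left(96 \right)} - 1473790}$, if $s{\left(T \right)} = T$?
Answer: $i \sqrt{1473694} \approx 1214.0 i$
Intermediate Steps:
$\sqrt{s{\left(96 \right)} - 1473790} = \sqrt{96 - 1473790} = \sqrt{-1473694} = i \sqrt{1473694}$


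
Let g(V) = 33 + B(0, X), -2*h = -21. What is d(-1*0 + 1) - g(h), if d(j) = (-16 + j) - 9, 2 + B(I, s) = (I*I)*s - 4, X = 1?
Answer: -51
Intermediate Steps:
h = 21/2 (h = -½*(-21) = 21/2 ≈ 10.500)
B(I, s) = -6 + s*I² (B(I, s) = -2 + ((I*I)*s - 4) = -2 + (I²*s - 4) = -2 + (s*I² - 4) = -2 + (-4 + s*I²) = -6 + s*I²)
d(j) = -25 + j
g(V) = 27 (g(V) = 33 + (-6 + 1*0²) = 33 + (-6 + 1*0) = 33 + (-6 + 0) = 33 - 6 = 27)
d(-1*0 + 1) - g(h) = (-25 + (-1*0 + 1)) - 1*27 = (-25 + (0 + 1)) - 27 = (-25 + 1) - 27 = -24 - 27 = -51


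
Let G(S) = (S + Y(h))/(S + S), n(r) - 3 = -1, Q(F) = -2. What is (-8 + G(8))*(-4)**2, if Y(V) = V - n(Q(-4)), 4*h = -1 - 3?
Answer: -123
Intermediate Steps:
n(r) = 2 (n(r) = 3 - 1 = 2)
h = -1 (h = (-1 - 3)/4 = (1/4)*(-4) = -1)
Y(V) = -2 + V (Y(V) = V - 1*2 = V - 2 = -2 + V)
G(S) = (-3 + S)/(2*S) (G(S) = (S + (-2 - 1))/(S + S) = (S - 3)/((2*S)) = (-3 + S)*(1/(2*S)) = (-3 + S)/(2*S))
(-8 + G(8))*(-4)**2 = (-8 + (1/2)*(-3 + 8)/8)*(-4)**2 = (-8 + (1/2)*(1/8)*5)*16 = (-8 + 5/16)*16 = -123/16*16 = -123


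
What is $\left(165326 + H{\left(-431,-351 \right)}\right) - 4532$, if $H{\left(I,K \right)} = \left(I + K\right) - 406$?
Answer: $159606$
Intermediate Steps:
$H{\left(I,K \right)} = -406 + I + K$
$\left(165326 + H{\left(-431,-351 \right)}\right) - 4532 = \left(165326 - 1188\right) - 4532 = 164138 - 4532 = 159606$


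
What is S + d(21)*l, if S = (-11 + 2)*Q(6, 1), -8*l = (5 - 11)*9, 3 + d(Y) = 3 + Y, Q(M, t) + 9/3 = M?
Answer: 459/4 ≈ 114.75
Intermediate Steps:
Q(M, t) = -3 + M
d(Y) = Y (d(Y) = -3 + (3 + Y) = Y)
l = 27/4 (l = -(5 - 11)*9/8 = -(-3)*9/4 = -1/8*(-54) = 27/4 ≈ 6.7500)
S = -27 (S = (-11 + 2)*(-3 + 6) = -9*3 = -27)
S + d(21)*l = -27 + 21*(27/4) = -27 + 567/4 = 459/4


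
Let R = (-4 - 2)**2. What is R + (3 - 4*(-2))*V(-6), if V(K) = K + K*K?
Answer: 366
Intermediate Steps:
R = 36 (R = (-6)**2 = 36)
V(K) = K + K**2
R + (3 - 4*(-2))*V(-6) = 36 + (3 - 4*(-2))*(-6*(1 - 6)) = 36 + (3 + 8)*(-6*(-5)) = 36 + 11*30 = 36 + 330 = 366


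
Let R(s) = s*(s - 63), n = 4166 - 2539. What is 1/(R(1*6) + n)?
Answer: 1/1285 ≈ 0.00077821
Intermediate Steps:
n = 1627
R(s) = s*(-63 + s)
1/(R(1*6) + n) = 1/((1*6)*(-63 + 1*6) + 1627) = 1/(6*(-63 + 6) + 1627) = 1/(6*(-57) + 1627) = 1/(-342 + 1627) = 1/1285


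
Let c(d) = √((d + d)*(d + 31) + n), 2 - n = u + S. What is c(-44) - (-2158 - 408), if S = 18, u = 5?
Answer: 2566 + √1123 ≈ 2599.5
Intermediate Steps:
n = -21 (n = 2 - (5 + 18) = 2 - 1*23 = 2 - 23 = -21)
c(d) = √(-21 + 2*d*(31 + d)) (c(d) = √((d + d)*(d + 31) - 21) = √((2*d)*(31 + d) - 21) = √(2*d*(31 + d) - 21) = √(-21 + 2*d*(31 + d)))
c(-44) - (-2158 - 408) = √(-21 + 2*(-44)² + 62*(-44)) - (-2158 - 408) = √(-21 + 2*1936 - 2728) - 1*(-2566) = √(-21 + 3872 - 2728) + 2566 = √1123 + 2566 = 2566 + √1123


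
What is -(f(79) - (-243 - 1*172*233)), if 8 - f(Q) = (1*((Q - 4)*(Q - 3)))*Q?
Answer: 409973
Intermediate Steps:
f(Q) = 8 - Q*(-4 + Q)*(-3 + Q) (f(Q) = 8 - 1*((Q - 4)*(Q - 3))*Q = 8 - 1*((-4 + Q)*(-3 + Q))*Q = 8 - (-4 + Q)*(-3 + Q)*Q = 8 - Q*(-4 + Q)*(-3 + Q))
-(f(79) - (-243 - 1*172*233)) = -((8 - 1*79³ - 12*79 + 7*79²) - (-243 - 1*172*233)) = -((8 - 1*493039 - 948 + 7*6241) - (-243 - 172*233)) = -((8 - 493039 - 948 + 43687) - (-243 - 40076)) = -(-450292 - 1*(-40319)) = -(-450292 + 40319) = -1*(-409973) = 409973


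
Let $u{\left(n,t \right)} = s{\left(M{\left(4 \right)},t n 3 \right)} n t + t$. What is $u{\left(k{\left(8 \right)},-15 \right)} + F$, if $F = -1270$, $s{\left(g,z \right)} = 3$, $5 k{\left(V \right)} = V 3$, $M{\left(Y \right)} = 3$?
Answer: $-1501$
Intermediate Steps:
$k{\left(V \right)} = \frac{3 V}{5}$ ($k{\left(V \right)} = \frac{V 3}{5} = \frac{3 V}{5}$)
$u{\left(n,t \right)} = t + 3 n t$ ($u{\left(n,t \right)} = 3 n t + t = t + 3 n t$)
$u{\left(k{\left(8 \right)},-15 \right)} + F = - 15 \left(1 + 3 \cdot \frac{3}{5} \cdot 8\right) - 1270 = - 15 \left(1 + 3 \cdot \frac{24}{5}\right) - 1270 = - 15 \left(1 + \frac{72}{5}\right) - 1270 = \left(-15\right) \frac{77}{5} - 1270 = -231 - 1270 = -1501$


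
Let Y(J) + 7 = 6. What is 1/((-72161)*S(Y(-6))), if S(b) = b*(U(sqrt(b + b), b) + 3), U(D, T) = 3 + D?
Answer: 3/1371059 - I*sqrt(2)/2742118 ≈ 2.1881e-6 - 5.1574e-7*I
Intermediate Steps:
Y(J) = -1 (Y(J) = -7 + 6 = -1)
S(b) = b*(6 + sqrt(2)*sqrt(b)) (S(b) = b*((3 + sqrt(b + b)) + 3) = b*((3 + sqrt(2*b)) + 3) = b*((3 + sqrt(2)*sqrt(b)) + 3) = b*(6 + sqrt(2)*sqrt(b)))
1/((-72161)*S(Y(-6))) = 1/((-72161)*((-(6 + sqrt(2)*sqrt(-1))))) = -(-1/(6 + sqrt(2)*I))/72161 = -(-1/(6 + I*sqrt(2)))/72161 = -1/(72161*(-6 - I*sqrt(2)))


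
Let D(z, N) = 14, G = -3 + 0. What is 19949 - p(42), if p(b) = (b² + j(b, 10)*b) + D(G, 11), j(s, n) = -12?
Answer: 18675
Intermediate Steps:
G = -3
p(b) = 14 + b² - 12*b (p(b) = (b² - 12*b) + 14 = 14 + b² - 12*b)
19949 - p(42) = 19949 - (14 + 42² - 12*42) = 19949 - (14 + 1764 - 504) = 19949 - 1*1274 = 19949 - 1274 = 18675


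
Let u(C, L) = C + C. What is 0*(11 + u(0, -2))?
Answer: 0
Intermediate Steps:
u(C, L) = 2*C
0*(11 + u(0, -2)) = 0*(11 + 2*0) = 0*(11 + 0) = 0*11 = 0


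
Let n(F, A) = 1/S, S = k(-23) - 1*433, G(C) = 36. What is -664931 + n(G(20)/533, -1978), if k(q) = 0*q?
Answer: -287915124/433 ≈ -6.6493e+5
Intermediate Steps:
k(q) = 0
S = -433 (S = 0 - 1*433 = 0 - 433 = -433)
n(F, A) = -1/433 (n(F, A) = 1/(-433) = -1/433)
-664931 + n(G(20)/533, -1978) = -664931 - 1/433 = -287915124/433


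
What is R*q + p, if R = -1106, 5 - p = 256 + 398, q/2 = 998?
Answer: -2208225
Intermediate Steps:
q = 1996 (q = 2*998 = 1996)
p = -649 (p = 5 - (256 + 398) = 5 - 1*654 = 5 - 654 = -649)
R*q + p = -1106*1996 - 649 = -2207576 - 649 = -2208225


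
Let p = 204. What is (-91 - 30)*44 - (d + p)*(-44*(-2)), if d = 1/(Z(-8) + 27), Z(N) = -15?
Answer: -69850/3 ≈ -23283.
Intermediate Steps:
d = 1/12 (d = 1/(-15 + 27) = 1/12 ≈ 0.083333)
(-91 - 30)*44 - (d + p)*(-44*(-2)) = (-91 - 30)*44 - (1/12 + 204)*(-44*(-2)) = -121*44 - 2449*88/12 = -5324 - 1*53878/3 = -5324 - 53878/3 = -69850/3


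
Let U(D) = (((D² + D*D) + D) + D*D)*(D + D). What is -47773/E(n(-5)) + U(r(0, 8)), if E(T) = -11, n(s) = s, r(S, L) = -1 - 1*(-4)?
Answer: 4523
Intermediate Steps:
r(S, L) = 3 (r(S, L) = -1 + 4 = 3)
U(D) = 2*D*(D + 3*D²) (U(D) = (((D² + D²) + D) + D²)*(2*D) = ((2*D² + D) + D²)*(2*D) = ((D + 2*D²) + D²)*(2*D) = (D + 3*D²)*(2*D) = 2*D*(D + 3*D²))
-47773/E(n(-5)) + U(r(0, 8)) = -47773/(-11) + 3²*(2 + 6*3) = -47773*(-1/11) + 9*(2 + 18) = 4343 + 9*20 = 4343 + 180 = 4523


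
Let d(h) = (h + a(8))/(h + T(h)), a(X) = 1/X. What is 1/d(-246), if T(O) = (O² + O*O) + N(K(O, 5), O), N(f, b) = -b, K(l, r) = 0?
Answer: -968256/1967 ≈ -492.25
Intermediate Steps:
T(O) = -O + 2*O² (T(O) = (O² + O*O) - O = (O² + O²) - O = 2*O² - O = -O + 2*O²)
d(h) = (⅛ + h)/(h + h*(-1 + 2*h)) (d(h) = (h + 1/8)/(h + h*(-1 + 2*h)) = (h + ⅛)/(h + h*(-1 + 2*h)) = (⅛ + h)/(h + h*(-1 + 2*h)))
1/d(-246) = 1/((1/16)*(1 + 8*(-246))/(-246)²) = 1/((1/16)*(1/60516)*(1 - 1968)) = 1/((1/16)*(1/60516)*(-1967)) = 1/(-1967/968256) = -968256/1967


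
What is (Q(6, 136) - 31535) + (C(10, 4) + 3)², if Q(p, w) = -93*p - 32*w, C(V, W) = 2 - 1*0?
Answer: -36420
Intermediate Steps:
C(V, W) = 2 (C(V, W) = 2 + 0 = 2)
(Q(6, 136) - 31535) + (C(10, 4) + 3)² = ((-93*6 - 32*136) - 31535) + (2 + 3)² = ((-558 - 4352) - 31535) + 5² = (-4910 - 31535) + 25 = -36445 + 25 = -36420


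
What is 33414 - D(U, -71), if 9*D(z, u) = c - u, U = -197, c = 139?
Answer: 100172/3 ≈ 33391.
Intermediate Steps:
D(z, u) = 139/9 - u/9 (D(z, u) = (139 - u)/9 = 139/9 - u/9)
33414 - D(U, -71) = 33414 - (139/9 - 1/9*(-71)) = 33414 - (139/9 + 71/9) = 33414 - 1*70/3 = 33414 - 70/3 = 100172/3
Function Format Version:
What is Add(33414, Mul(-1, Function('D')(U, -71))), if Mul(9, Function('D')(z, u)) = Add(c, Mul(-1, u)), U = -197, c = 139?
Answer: Rational(100172, 3) ≈ 33391.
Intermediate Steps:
Function('D')(z, u) = Add(Rational(139, 9), Mul(Rational(-1, 9), u)) (Function('D')(z, u) = Mul(Rational(1, 9), Add(139, Mul(-1, u))) = Add(Rational(139, 9), Mul(Rational(-1, 9), u)))
Add(33414, Mul(-1, Function('D')(U, -71))) = Add(33414, Mul(-1, Add(Rational(139, 9), Mul(Rational(-1, 9), -71)))) = Add(33414, Mul(-1, Add(Rational(139, 9), Rational(71, 9)))) = Add(33414, Mul(-1, Rational(70, 3))) = Add(33414, Rational(-70, 3)) = Rational(100172, 3)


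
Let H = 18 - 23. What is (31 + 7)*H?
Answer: -190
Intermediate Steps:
H = -5
(31 + 7)*H = (31 + 7)*(-5) = 38*(-5) = -190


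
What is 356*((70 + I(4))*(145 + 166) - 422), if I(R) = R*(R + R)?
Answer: 11142800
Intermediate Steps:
I(R) = 2*R² (I(R) = R*(2*R) = 2*R²)
356*((70 + I(4))*(145 + 166) - 422) = 356*((70 + 2*4²)*(145 + 166) - 422) = 356*((70 + 2*16)*311 - 422) = 356*((70 + 32)*311 - 422) = 356*(102*311 - 422) = 356*(31722 - 422) = 356*31300 = 11142800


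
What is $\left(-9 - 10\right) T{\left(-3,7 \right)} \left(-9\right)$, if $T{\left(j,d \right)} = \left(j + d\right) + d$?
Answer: $1881$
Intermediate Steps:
$T{\left(j,d \right)} = j + 2 d$ ($T{\left(j,d \right)} = \left(d + j\right) + d = j + 2 d$)
$\left(-9 - 10\right) T{\left(-3,7 \right)} \left(-9\right) = \left(-9 - 10\right) \left(-3 + 2 \cdot 7\right) \left(-9\right) = \left(-9 - 10\right) \left(-3 + 14\right) \left(-9\right) = \left(-19\right) 11 \left(-9\right) = \left(-209\right) \left(-9\right) = 1881$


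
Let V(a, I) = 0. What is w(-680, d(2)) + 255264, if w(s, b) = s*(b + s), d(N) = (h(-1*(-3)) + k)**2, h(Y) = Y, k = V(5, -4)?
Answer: 711544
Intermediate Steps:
k = 0
d(N) = 9 (d(N) = (-1*(-3) + 0)**2 = (3 + 0)**2 = 3**2 = 9)
w(-680, d(2)) + 255264 = -680*(9 - 680) + 255264 = -680*(-671) + 255264 = 456280 + 255264 = 711544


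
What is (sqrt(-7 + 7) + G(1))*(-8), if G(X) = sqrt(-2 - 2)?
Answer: -16*I ≈ -16.0*I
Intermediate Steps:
G(X) = 2*I (G(X) = sqrt(-4) = 2*I)
(sqrt(-7 + 7) + G(1))*(-8) = (sqrt(-7 + 7) + 2*I)*(-8) = (sqrt(0) + 2*I)*(-8) = (0 + 2*I)*(-8) = (2*I)*(-8) = -16*I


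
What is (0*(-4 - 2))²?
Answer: 0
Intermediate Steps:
(0*(-4 - 2))² = (0*(-6))² = 0² = 0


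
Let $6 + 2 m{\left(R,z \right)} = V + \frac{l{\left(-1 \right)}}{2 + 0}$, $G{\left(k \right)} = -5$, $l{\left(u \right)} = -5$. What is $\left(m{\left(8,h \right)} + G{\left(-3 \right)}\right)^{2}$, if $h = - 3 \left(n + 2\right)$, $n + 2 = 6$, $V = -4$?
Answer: $\frac{2025}{16} \approx 126.56$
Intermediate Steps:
$n = 4$ ($n = -2 + 6 = 4$)
$h = -18$ ($h = - 3 \left(4 + 2\right) = \left(-3\right) 6 = -18$)
$m{\left(R,z \right)} = - \frac{25}{4}$ ($m{\left(R,z \right)} = -3 + \frac{-4 - \frac{5}{2 + 0}}{2} = -3 + \frac{-4 - \frac{5}{2}}{2} = -3 + \frac{1}{2} \left(- \frac{13}{2}\right) = -3 - \frac{13}{4} = - \frac{25}{4}$)
$\left(m{\left(8,h \right)} + G{\left(-3 \right)}\right)^{2} = \left(- \frac{25}{4} - 5\right)^{2} = \left(- \frac{45}{4}\right)^{2} = \frac{2025}{16}$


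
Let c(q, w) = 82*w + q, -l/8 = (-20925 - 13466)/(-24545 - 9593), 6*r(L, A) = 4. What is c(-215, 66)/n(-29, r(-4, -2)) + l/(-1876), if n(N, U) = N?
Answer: -5943266254/33165067 ≈ -179.20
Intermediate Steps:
r(L, A) = 2/3 (r(L, A) = (1/6)*4 = 2/3)
l = -137564/17069 (l = -8*(-20925 - 13466)/(-24545 - 9593) = -(-275128)/(-34138) = -(-275128)*(-1)/34138 = -8*34391/34138 = -137564/17069 ≈ -8.0593)
c(q, w) = q + 82*w
c(-215, 66)/n(-29, r(-4, -2)) + l/(-1876) = (-215 + 82*66)/(-29) - 137564/17069/(-1876) = (-215 + 5412)*(-1/29) - 137564/17069*(-1/1876) = 5197*(-1/29) + 4913/1143623 = -5197/29 + 4913/1143623 = -5943266254/33165067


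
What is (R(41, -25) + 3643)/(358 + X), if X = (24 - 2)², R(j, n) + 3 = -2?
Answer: 1819/421 ≈ 4.3207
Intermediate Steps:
R(j, n) = -5 (R(j, n) = -3 - 2 = -5)
X = 484 (X = 22² = 484)
(R(41, -25) + 3643)/(358 + X) = (-5 + 3643)/(358 + 484) = 3638/842 = 3638*(1/842) = 1819/421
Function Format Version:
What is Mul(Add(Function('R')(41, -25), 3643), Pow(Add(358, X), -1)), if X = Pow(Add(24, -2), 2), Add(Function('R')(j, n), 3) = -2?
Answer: Rational(1819, 421) ≈ 4.3207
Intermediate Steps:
Function('R')(j, n) = -5 (Function('R')(j, n) = Add(-3, -2) = -5)
X = 484 (X = Pow(22, 2) = 484)
Mul(Add(Function('R')(41, -25), 3643), Pow(Add(358, X), -1)) = Mul(Add(-5, 3643), Pow(Add(358, 484), -1)) = Mul(3638, Pow(842, -1)) = Mul(3638, Rational(1, 842)) = Rational(1819, 421)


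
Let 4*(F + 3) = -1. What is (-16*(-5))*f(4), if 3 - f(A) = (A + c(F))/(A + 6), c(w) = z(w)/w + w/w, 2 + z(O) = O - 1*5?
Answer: 2272/13 ≈ 174.77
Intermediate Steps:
z(O) = -7 + O (z(O) = -2 + (O - 1*5) = -2 + (O - 5) = -2 + (-5 + O) = -7 + O)
F = -13/4 (F = -3 + (1/4)*(-1) = -3 - 1/4 = -13/4 ≈ -3.2500)
c(w) = 1 + (-7 + w)/w (c(w) = (-7 + w)/w + w/w = (-7 + w)/w + 1 = 1 + (-7 + w)/w)
f(A) = 3 - (54/13 + A)/(6 + A) (f(A) = 3 - (A + (2 - 7/(-13/4)))/(A + 6) = 3 - (A + (2 - 7*(-4/13)))/(6 + A) = 3 - (A + (2 + 28/13))/(6 + A) = 3 - (A + 54/13)/(6 + A) = 3 - (54/13 + A)/(6 + A))
(-16*(-5))*f(4) = (-16*(-5))*(2*(90 + 13*4)/(13*(6 + 4))) = 80*((2/13)*(90 + 52)/10) = 80*((2/13)*(1/10)*142) = 80*(142/65) = 2272/13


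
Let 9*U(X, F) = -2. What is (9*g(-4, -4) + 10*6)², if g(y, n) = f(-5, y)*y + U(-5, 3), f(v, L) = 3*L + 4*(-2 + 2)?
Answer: 240100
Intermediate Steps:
U(X, F) = -2/9 (U(X, F) = (⅑)*(-2) = -2/9)
f(v, L) = 3*L (f(v, L) = 3*L + 4*0 = 3*L + 0 = 3*L)
g(y, n) = -2/9 + 3*y² (g(y, n) = (3*y)*y - 2/9 = 3*y² - 2/9 = -2/9 + 3*y²)
(9*g(-4, -4) + 10*6)² = (9*(-2/9 + 3*(-4)²) + 10*6)² = (9*(-2/9 + 3*16) + 60)² = (9*(-2/9 + 48) + 60)² = (9*(430/9) + 60)² = (430 + 60)² = 490² = 240100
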